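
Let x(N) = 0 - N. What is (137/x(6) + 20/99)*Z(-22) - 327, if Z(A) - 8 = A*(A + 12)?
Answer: -181069/33 ≈ -5486.9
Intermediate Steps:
x(N) = -N
Z(A) = 8 + A*(12 + A) (Z(A) = 8 + A*(A + 12) = 8 + A*(12 + A))
(137/x(6) + 20/99)*Z(-22) - 327 = (137/((-1*6)) + 20/99)*(8 + (-22)² + 12*(-22)) - 327 = (137/(-6) + 20*(1/99))*(8 + 484 - 264) - 327 = (137*(-⅙) + 20/99)*228 - 327 = (-137/6 + 20/99)*228 - 327 = -4481/198*228 - 327 = -170278/33 - 327 = -181069/33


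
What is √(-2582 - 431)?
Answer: I*√3013 ≈ 54.891*I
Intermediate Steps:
√(-2582 - 431) = √(-3013) = I*√3013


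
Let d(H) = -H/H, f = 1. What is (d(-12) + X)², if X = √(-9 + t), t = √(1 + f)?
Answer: (1 - I*√(9 - √2))² ≈ -6.5858 - 5.5085*I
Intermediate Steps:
t = √2 (t = √(1 + 1) = √2 ≈ 1.4142)
d(H) = -1 (d(H) = -1*1 = -1)
X = √(-9 + √2) ≈ 2.7542*I
(d(-12) + X)² = (-1 + √(-9 + √2))²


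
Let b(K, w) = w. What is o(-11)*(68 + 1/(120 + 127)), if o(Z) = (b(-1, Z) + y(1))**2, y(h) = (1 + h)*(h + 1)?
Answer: 823053/247 ≈ 3332.2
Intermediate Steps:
y(h) = (1 + h)**2 (y(h) = (1 + h)*(1 + h) = (1 + h)**2)
o(Z) = (4 + Z)**2 (o(Z) = (Z + (1 + 1)**2)**2 = (Z + 2**2)**2 = (Z + 4)**2 = (4 + Z)**2)
o(-11)*(68 + 1/(120 + 127)) = (4 - 11)**2*(68 + 1/(120 + 127)) = (-7)**2*(68 + 1/247) = 49*(68 + 1/247) = 49*(16797/247) = 823053/247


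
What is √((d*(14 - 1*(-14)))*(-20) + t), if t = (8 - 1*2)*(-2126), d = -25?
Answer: 2*√311 ≈ 35.270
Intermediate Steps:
t = -12756 (t = (8 - 2)*(-2126) = 6*(-2126) = -12756)
√((d*(14 - 1*(-14)))*(-20) + t) = √(-25*(14 - 1*(-14))*(-20) - 12756) = √(-25*(14 + 14)*(-20) - 12756) = √(-25*28*(-20) - 12756) = √(-700*(-20) - 12756) = √(14000 - 12756) = √1244 = 2*√311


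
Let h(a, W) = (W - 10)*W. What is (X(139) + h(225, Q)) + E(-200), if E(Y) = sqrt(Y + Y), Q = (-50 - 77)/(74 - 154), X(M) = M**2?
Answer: 123568929/6400 + 20*I ≈ 19308.0 + 20.0*I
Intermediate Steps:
Q = 127/80 (Q = -127/(-80) = -127*(-1/80) = 127/80 ≈ 1.5875)
h(a, W) = W*(-10 + W) (h(a, W) = (-10 + W)*W = W*(-10 + W))
E(Y) = sqrt(2)*sqrt(Y) (E(Y) = sqrt(2*Y) = sqrt(2)*sqrt(Y))
(X(139) + h(225, Q)) + E(-200) = (139**2 + 127*(-10 + 127/80)/80) + sqrt(2)*sqrt(-200) = (19321 + (127/80)*(-673/80)) + sqrt(2)*(10*I*sqrt(2)) = (19321 - 85471/6400) + 20*I = 123568929/6400 + 20*I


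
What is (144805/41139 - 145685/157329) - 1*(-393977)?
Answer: 283330763386313/719150859 ≈ 3.9398e+5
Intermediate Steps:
(144805/41139 - 145685/157329) - 1*(-393977) = (144805*(1/41139) - 145685*1/157329) + 393977 = (144805/41139 - 145685/157329) + 393977 = 1865410070/719150859 + 393977 = 283330763386313/719150859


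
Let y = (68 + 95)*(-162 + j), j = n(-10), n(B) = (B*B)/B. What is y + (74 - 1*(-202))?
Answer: -27760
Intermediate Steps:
n(B) = B (n(B) = B**2/B = B)
j = -10
y = -28036 (y = (68 + 95)*(-162 - 10) = 163*(-172) = -28036)
y + (74 - 1*(-202)) = -28036 + (74 - 1*(-202)) = -28036 + (74 + 202) = -28036 + 276 = -27760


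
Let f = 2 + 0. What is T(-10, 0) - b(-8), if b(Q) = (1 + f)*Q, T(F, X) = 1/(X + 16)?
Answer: 385/16 ≈ 24.063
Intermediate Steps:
f = 2
T(F, X) = 1/(16 + X)
b(Q) = 3*Q (b(Q) = (1 + 2)*Q = 3*Q)
T(-10, 0) - b(-8) = 1/(16 + 0) - 3*(-8) = 1/16 - 1*(-24) = 1/16 + 24 = 385/16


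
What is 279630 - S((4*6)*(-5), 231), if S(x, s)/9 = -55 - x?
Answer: 279045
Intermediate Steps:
S(x, s) = -495 - 9*x (S(x, s) = 9*(-55 - x) = -495 - 9*x)
279630 - S((4*6)*(-5), 231) = 279630 - (-495 - 9*4*6*(-5)) = 279630 - (-495 - 216*(-5)) = 279630 - (-495 - 9*(-120)) = 279630 - (-495 + 1080) = 279630 - 1*585 = 279630 - 585 = 279045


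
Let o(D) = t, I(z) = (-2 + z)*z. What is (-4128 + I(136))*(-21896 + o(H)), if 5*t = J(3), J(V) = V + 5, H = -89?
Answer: -1543117312/5 ≈ -3.0862e+8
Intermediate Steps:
J(V) = 5 + V
I(z) = z*(-2 + z)
t = 8/5 (t = (5 + 3)/5 = (⅕)*8 = 8/5 ≈ 1.6000)
o(D) = 8/5
(-4128 + I(136))*(-21896 + o(H)) = (-4128 + 136*(-2 + 136))*(-21896 + 8/5) = (-4128 + 136*134)*(-109472/5) = (-4128 + 18224)*(-109472/5) = 14096*(-109472/5) = -1543117312/5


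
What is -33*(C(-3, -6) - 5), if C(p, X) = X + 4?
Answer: 231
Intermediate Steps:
C(p, X) = 4 + X
-33*(C(-3, -6) - 5) = -33*((4 - 6) - 5) = -33*(-2 - 5) = -33*(-7) = 231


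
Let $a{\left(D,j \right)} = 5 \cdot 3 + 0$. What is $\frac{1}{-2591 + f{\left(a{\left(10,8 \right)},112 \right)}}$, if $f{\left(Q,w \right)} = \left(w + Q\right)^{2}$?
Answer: $\frac{1}{13538} \approx 7.3866 \cdot 10^{-5}$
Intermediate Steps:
$a{\left(D,j \right)} = 15$ ($a{\left(D,j \right)} = 15 + 0 = 15$)
$f{\left(Q,w \right)} = \left(Q + w\right)^{2}$
$\frac{1}{-2591 + f{\left(a{\left(10,8 \right)},112 \right)}} = \frac{1}{-2591 + \left(15 + 112\right)^{2}} = \frac{1}{-2591 + 127^{2}} = \frac{1}{-2591 + 16129} = \frac{1}{13538}$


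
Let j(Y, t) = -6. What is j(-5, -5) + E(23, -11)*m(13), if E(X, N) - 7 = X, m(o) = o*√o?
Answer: -6 + 390*√13 ≈ 1400.2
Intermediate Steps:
m(o) = o^(3/2)
E(X, N) = 7 + X
j(-5, -5) + E(23, -11)*m(13) = -6 + (7 + 23)*13^(3/2) = -6 + 30*(13*√13) = -6 + 390*√13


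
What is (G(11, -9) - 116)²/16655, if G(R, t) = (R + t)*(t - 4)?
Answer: 20164/16655 ≈ 1.2107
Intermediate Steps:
G(R, t) = (-4 + t)*(R + t) (G(R, t) = (R + t)*(-4 + t) = (-4 + t)*(R + t))
(G(11, -9) - 116)²/16655 = (((-9)² - 4*11 - 4*(-9) + 11*(-9)) - 116)²/16655 = ((81 - 44 + 36 - 99) - 116)²*(1/16655) = (-26 - 116)²*(1/16655) = (-142)²*(1/16655) = 20164*(1/16655) = 20164/16655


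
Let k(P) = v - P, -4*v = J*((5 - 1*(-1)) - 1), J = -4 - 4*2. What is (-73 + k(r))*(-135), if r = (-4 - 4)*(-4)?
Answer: 12150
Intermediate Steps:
J = -12 (J = -4 - 8 = -12)
v = 15 (v = -(-3)*((5 - 1*(-1)) - 1) = -(-3)*((5 + 1) - 1) = -(-3)*(6 - 1) = -(-3)*5 = -¼*(-60) = 15)
r = 32 (r = -8*(-4) = 32)
k(P) = 15 - P
(-73 + k(r))*(-135) = (-73 + (15 - 1*32))*(-135) = (-73 + (15 - 32))*(-135) = (-73 - 17)*(-135) = -90*(-135) = 12150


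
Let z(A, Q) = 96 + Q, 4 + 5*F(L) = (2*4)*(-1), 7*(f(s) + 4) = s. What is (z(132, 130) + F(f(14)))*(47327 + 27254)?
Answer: 83381558/5 ≈ 1.6676e+7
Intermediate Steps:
f(s) = -4 + s/7
F(L) = -12/5 (F(L) = -⅘ + ((2*4)*(-1))/5 = -⅘ + (8*(-1))/5 = -⅘ + (⅕)*(-8) = -⅘ - 8/5 = -12/5)
(z(132, 130) + F(f(14)))*(47327 + 27254) = ((96 + 130) - 12/5)*(47327 + 27254) = (226 - 12/5)*74581 = (1118/5)*74581 = 83381558/5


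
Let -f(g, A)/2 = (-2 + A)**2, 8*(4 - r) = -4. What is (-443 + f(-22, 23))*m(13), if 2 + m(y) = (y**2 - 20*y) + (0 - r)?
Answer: 258375/2 ≈ 1.2919e+5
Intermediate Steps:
r = 9/2 (r = 4 - 1/8*(-4) = 4 + 1/2 = 9/2 ≈ 4.5000)
f(g, A) = -2*(-2 + A)**2
m(y) = -13/2 + y**2 - 20*y (m(y) = -2 + ((y**2 - 20*y) + (0 - 1*9/2)) = -2 + ((y**2 - 20*y) + (0 - 9/2)) = -2 + ((y**2 - 20*y) - 9/2) = -2 + (-9/2 + y**2 - 20*y) = -13/2 + y**2 - 20*y)
(-443 + f(-22, 23))*m(13) = (-443 - 2*(-2 + 23)**2)*(-13/2 + 13**2 - 20*13) = (-443 - 2*21**2)*(-13/2 + 169 - 260) = (-443 - 2*441)*(-195/2) = (-443 - 882)*(-195/2) = -1325*(-195/2) = 258375/2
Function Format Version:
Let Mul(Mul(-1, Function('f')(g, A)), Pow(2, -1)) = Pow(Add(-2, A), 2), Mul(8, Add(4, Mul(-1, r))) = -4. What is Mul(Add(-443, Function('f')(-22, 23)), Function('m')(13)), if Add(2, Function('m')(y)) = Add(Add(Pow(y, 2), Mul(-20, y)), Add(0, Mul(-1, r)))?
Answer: Rational(258375, 2) ≈ 1.2919e+5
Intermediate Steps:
r = Rational(9, 2) (r = Add(4, Mul(Rational(-1, 8), -4)) = Add(4, Rational(1, 2)) = Rational(9, 2) ≈ 4.5000)
Function('f')(g, A) = Mul(-2, Pow(Add(-2, A), 2))
Function('m')(y) = Add(Rational(-13, 2), Pow(y, 2), Mul(-20, y)) (Function('m')(y) = Add(-2, Add(Add(Pow(y, 2), Mul(-20, y)), Add(0, Mul(-1, Rational(9, 2))))) = Add(-2, Add(Add(Pow(y, 2), Mul(-20, y)), Add(0, Rational(-9, 2)))) = Add(-2, Add(Add(Pow(y, 2), Mul(-20, y)), Rational(-9, 2))) = Add(-2, Add(Rational(-9, 2), Pow(y, 2), Mul(-20, y))) = Add(Rational(-13, 2), Pow(y, 2), Mul(-20, y)))
Mul(Add(-443, Function('f')(-22, 23)), Function('m')(13)) = Mul(Add(-443, Mul(-2, Pow(Add(-2, 23), 2))), Add(Rational(-13, 2), Pow(13, 2), Mul(-20, 13))) = Mul(Add(-443, Mul(-2, Pow(21, 2))), Add(Rational(-13, 2), 169, -260)) = Mul(Add(-443, Mul(-2, 441)), Rational(-195, 2)) = Mul(Add(-443, -882), Rational(-195, 2)) = Mul(-1325, Rational(-195, 2)) = Rational(258375, 2)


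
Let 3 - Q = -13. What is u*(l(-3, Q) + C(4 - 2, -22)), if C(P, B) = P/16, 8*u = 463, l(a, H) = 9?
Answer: 33799/64 ≈ 528.11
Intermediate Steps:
Q = 16 (Q = 3 - 1*(-13) = 3 + 13 = 16)
u = 463/8 (u = (1/8)*463 = 463/8 ≈ 57.875)
C(P, B) = P/16 (C(P, B) = P*(1/16) = P/16)
u*(l(-3, Q) + C(4 - 2, -22)) = 463*(9 + (4 - 2)/16)/8 = 463*(9 + (1/16)*2)/8 = 463*(9 + 1/8)/8 = (463/8)*(73/8) = 33799/64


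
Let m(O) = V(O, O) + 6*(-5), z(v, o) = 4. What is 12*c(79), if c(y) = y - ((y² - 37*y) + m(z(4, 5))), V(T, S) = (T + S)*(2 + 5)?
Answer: -39180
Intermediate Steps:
V(T, S) = 7*S + 7*T (V(T, S) = (S + T)*7 = 7*S + 7*T)
m(O) = -30 + 14*O (m(O) = (7*O + 7*O) + 6*(-5) = 14*O - 30 = -30 + 14*O)
c(y) = -26 - y² + 38*y (c(y) = y - ((y² - 37*y) + (-30 + 14*4)) = y - ((y² - 37*y) + (-30 + 56)) = y - ((y² - 37*y) + 26) = y - (26 + y² - 37*y) = y + (-26 - y² + 37*y) = -26 - y² + 38*y)
12*c(79) = 12*(-26 - 1*79² + 38*79) = 12*(-26 - 1*6241 + 3002) = 12*(-26 - 6241 + 3002) = 12*(-3265) = -39180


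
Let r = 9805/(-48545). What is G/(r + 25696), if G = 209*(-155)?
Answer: -314523055/249480503 ≈ -1.2607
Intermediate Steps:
G = -32395
r = -1961/9709 (r = 9805*(-1/48545) = -1961/9709 ≈ -0.20198)
G/(r + 25696) = -32395/(-1961/9709 + 25696) = -32395/249480503/9709 = -32395*9709/249480503 = -314523055/249480503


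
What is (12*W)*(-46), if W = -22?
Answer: 12144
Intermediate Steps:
(12*W)*(-46) = (12*(-22))*(-46) = -264*(-46) = 12144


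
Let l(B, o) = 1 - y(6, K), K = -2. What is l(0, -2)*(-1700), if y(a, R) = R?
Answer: -5100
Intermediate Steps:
l(B, o) = 3 (l(B, o) = 1 - 1*(-2) = 1 + 2 = 3)
l(0, -2)*(-1700) = 3*(-1700) = -5100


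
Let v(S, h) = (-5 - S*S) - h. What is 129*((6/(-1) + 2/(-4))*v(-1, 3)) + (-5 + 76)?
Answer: 15235/2 ≈ 7617.5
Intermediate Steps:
v(S, h) = -5 - h - S² (v(S, h) = (-5 - S²) - h = -5 - h - S²)
129*((6/(-1) + 2/(-4))*v(-1, 3)) + (-5 + 76) = 129*((6/(-1) + 2/(-4))*(-5 - 1*3 - 1*(-1)²)) + (-5 + 76) = 129*((6*(-1) + 2*(-¼))*(-5 - 3 - 1*1)) + 71 = 129*((-6 - ½)*(-5 - 3 - 1)) + 71 = 129*(-13/2*(-9)) + 71 = 129*(117/2) + 71 = 15093/2 + 71 = 15235/2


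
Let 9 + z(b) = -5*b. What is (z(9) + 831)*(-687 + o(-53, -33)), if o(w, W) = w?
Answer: -574980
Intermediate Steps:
z(b) = -9 - 5*b
(z(9) + 831)*(-687 + o(-53, -33)) = ((-9 - 5*9) + 831)*(-687 - 53) = ((-9 - 45) + 831)*(-740) = (-54 + 831)*(-740) = 777*(-740) = -574980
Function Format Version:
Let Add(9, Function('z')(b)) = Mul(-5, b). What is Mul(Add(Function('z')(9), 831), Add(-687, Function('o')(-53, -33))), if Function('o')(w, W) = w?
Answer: -574980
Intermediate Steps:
Function('z')(b) = Add(-9, Mul(-5, b))
Mul(Add(Function('z')(9), 831), Add(-687, Function('o')(-53, -33))) = Mul(Add(Add(-9, Mul(-5, 9)), 831), Add(-687, -53)) = Mul(Add(Add(-9, -45), 831), -740) = Mul(Add(-54, 831), -740) = Mul(777, -740) = -574980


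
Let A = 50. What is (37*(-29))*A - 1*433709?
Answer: -487359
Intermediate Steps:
(37*(-29))*A - 1*433709 = (37*(-29))*50 - 1*433709 = -1073*50 - 433709 = -53650 - 433709 = -487359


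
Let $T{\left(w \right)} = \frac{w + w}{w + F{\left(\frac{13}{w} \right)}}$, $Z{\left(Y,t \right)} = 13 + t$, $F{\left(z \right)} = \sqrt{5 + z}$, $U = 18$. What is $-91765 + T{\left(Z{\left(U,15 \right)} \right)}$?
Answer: $- \frac{2000341331}{21799} - \frac{336 \sqrt{119}}{21799} \approx -91763.0$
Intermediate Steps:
$T{\left(w \right)} = \frac{2 w}{w + \sqrt{5 + \frac{13}{w}}}$ ($T{\left(w \right)} = \frac{w + w}{w + \sqrt{5 + \frac{13}{w}}} = \frac{2 w}{w + \sqrt{5 + \frac{13}{w}}}$)
$-91765 + T{\left(Z{\left(U,15 \right)} \right)} = -91765 + \frac{2 \left(13 + 15\right)}{\left(13 + 15\right) + \sqrt{5 + \frac{13}{13 + 15}}} = -91765 + 2 \cdot 28 \frac{1}{28 + \sqrt{5 + \frac{13}{28}}} = -91765 + 2 \cdot 28 \frac{1}{28 + \sqrt{\frac{153}{28}}} = -91765 + 2 \cdot 28 \frac{1}{28 + \frac{3 \sqrt{119}}{14}} = -91765 + \frac{56}{28 + \frac{3 \sqrt{119}}{14}}$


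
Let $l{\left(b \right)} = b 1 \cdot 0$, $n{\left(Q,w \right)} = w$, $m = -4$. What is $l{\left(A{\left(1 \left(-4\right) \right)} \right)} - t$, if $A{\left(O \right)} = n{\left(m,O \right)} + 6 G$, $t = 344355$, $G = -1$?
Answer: $-344355$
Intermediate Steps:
$A{\left(O \right)} = -6 + O$ ($A{\left(O \right)} = O + 6 \left(-1\right) = O - 6 = -6 + O$)
$l{\left(b \right)} = 0$ ($l{\left(b \right)} = b 0 = 0$)
$l{\left(A{\left(1 \left(-4\right) \right)} \right)} - t = 0 - 344355 = -344355$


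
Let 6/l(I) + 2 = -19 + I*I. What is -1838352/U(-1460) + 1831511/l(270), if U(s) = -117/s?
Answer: 1733433642917/78 ≈ 2.2224e+10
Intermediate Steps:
l(I) = 6/(-21 + I²) (l(I) = 6/(-2 + (-19 + I*I)) = 6/(-2 + (-19 + I²)) = 6/(-21 + I²))
-1838352/U(-1460) + 1831511/l(270) = -1838352/((-117/(-1460))) + 1831511/((6/(-21 + 270²))) = -1838352/((-117*(-1/1460))) + 1831511/((6/(-21 + 72900))) = -1838352/117/1460 + 1831511/((6/72879)) = -1838352*1460/117 + 1831511/((6*(1/72879))) = -894664640/39 + 1831511/(2/24293) = -894664640/39 + 1831511*(24293/2) = -894664640/39 + 44492896723/2 = 1733433642917/78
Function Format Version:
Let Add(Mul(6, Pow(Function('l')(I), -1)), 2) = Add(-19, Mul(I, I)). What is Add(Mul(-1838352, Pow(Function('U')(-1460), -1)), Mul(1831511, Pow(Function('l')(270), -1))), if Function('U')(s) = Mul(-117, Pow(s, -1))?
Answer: Rational(1733433642917, 78) ≈ 2.2224e+10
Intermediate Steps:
Function('l')(I) = Mul(6, Pow(Add(-21, Pow(I, 2)), -1)) (Function('l')(I) = Mul(6, Pow(Add(-2, Add(-19, Mul(I, I))), -1)) = Mul(6, Pow(Add(-2, Add(-19, Pow(I, 2))), -1)) = Mul(6, Pow(Add(-21, Pow(I, 2)), -1)))
Add(Mul(-1838352, Pow(Function('U')(-1460), -1)), Mul(1831511, Pow(Function('l')(270), -1))) = Add(Mul(-1838352, Pow(Mul(-117, Pow(-1460, -1)), -1)), Mul(1831511, Pow(Mul(6, Pow(Add(-21, Pow(270, 2)), -1)), -1))) = Add(Mul(-1838352, Pow(Mul(-117, Rational(-1, 1460)), -1)), Mul(1831511, Pow(Mul(6, Pow(Add(-21, 72900), -1)), -1))) = Add(Mul(-1838352, Pow(Rational(117, 1460), -1)), Mul(1831511, Pow(Mul(6, Pow(72879, -1)), -1))) = Add(Mul(-1838352, Rational(1460, 117)), Mul(1831511, Pow(Mul(6, Rational(1, 72879)), -1))) = Add(Rational(-894664640, 39), Mul(1831511, Pow(Rational(2, 24293), -1))) = Add(Rational(-894664640, 39), Mul(1831511, Rational(24293, 2))) = Add(Rational(-894664640, 39), Rational(44492896723, 2)) = Rational(1733433642917, 78)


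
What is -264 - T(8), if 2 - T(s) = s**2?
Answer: -202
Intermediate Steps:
T(s) = 2 - s**2
-264 - T(8) = -264 - (2 - 1*8**2) = -264 - (2 - 1*64) = -264 - (2 - 64) = -264 - 1*(-62) = -264 + 62 = -202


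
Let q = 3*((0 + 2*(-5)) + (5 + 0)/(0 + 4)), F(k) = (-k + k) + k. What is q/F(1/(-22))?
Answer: 1155/2 ≈ 577.50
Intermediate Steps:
F(k) = k (F(k) = 0 + k = k)
q = -105/4 (q = 3*((0 - 10) + 5/4) = 3*(-10 + 5*(¼)) = 3*(-10 + 5/4) = 3*(-35/4) = -105/4 ≈ -26.250)
q/F(1/(-22)) = -105/(4*(1/(-22))) = -105/(4*(-1/22)) = -105/4*(-22) = 1155/2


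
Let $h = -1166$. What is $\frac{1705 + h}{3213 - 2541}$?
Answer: $\frac{77}{96} \approx 0.80208$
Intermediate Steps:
$\frac{1705 + h}{3213 - 2541} = \frac{1705 - 1166}{3213 - 2541} = \frac{539}{672} = 539 \cdot \frac{1}{672} = \frac{77}{96}$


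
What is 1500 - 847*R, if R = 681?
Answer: -575307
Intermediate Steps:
1500 - 847*R = 1500 - 847*681 = 1500 - 576807 = -575307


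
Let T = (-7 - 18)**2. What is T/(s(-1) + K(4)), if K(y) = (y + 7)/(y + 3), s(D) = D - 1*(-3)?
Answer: 175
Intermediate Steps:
s(D) = 3 + D (s(D) = D + 3 = 3 + D)
T = 625 (T = (-25)**2 = 625)
K(y) = (7 + y)/(3 + y)
T/(s(-1) + K(4)) = 625/((3 - 1) + (7 + 4)/(3 + 4)) = 625/(2 + 11/7) = 625/(25/7) = 625*(7/25) = 175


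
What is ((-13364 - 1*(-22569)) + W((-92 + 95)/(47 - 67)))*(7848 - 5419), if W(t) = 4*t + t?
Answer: 89428493/4 ≈ 2.2357e+7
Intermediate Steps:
W(t) = 5*t
((-13364 - 1*(-22569)) + W((-92 + 95)/(47 - 67)))*(7848 - 5419) = ((-13364 - 1*(-22569)) + 5*((-92 + 95)/(47 - 67)))*(7848 - 5419) = ((-13364 + 22569) + 5*(3/(-20)))*2429 = (9205 + 5*(3*(-1/20)))*2429 = (9205 + 5*(-3/20))*2429 = (9205 - ¾)*2429 = (36817/4)*2429 = 89428493/4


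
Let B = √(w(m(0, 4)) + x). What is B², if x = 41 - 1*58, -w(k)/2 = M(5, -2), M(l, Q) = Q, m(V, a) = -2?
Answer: -13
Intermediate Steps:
w(k) = 4 (w(k) = -2*(-2) = 4)
x = -17 (x = 41 - 58 = -17)
B = I*√13 (B = √(4 - 17) = √(-13) = I*√13 ≈ 3.6056*I)
B² = (I*√13)² = -13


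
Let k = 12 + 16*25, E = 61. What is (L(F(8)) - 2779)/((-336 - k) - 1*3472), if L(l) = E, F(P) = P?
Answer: 1359/2110 ≈ 0.64408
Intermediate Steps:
k = 412 (k = 12 + 400 = 412)
L(l) = 61
(L(F(8)) - 2779)/((-336 - k) - 1*3472) = (61 - 2779)/((-336 - 1*412) - 1*3472) = -2718/((-336 - 412) - 3472) = -2718/(-748 - 3472) = -2718/(-4220) = -2718*(-1/4220) = 1359/2110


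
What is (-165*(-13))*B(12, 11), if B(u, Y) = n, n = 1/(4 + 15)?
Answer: 2145/19 ≈ 112.89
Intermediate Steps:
n = 1/19 ≈ 0.052632
B(u, Y) = 1/19
(-165*(-13))*B(12, 11) = -165*(-13)*(1/19) = 2145*(1/19) = 2145/19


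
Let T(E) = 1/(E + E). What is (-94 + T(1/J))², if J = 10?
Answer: 7921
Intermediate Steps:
T(E) = 1/(2*E)
(-94 + T(1/J))² = (-94 + 1/(2*(1/10)))² = (-94 + 1/(2*(⅒)))² = (-94 + (½)*10)² = (-94 + 5)² = (-89)² = 7921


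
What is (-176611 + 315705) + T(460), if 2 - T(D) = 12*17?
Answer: 138892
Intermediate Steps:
T(D) = -202 (T(D) = 2 - 12*17 = 2 - 1*204 = 2 - 204 = -202)
(-176611 + 315705) + T(460) = (-176611 + 315705) - 202 = 139094 - 202 = 138892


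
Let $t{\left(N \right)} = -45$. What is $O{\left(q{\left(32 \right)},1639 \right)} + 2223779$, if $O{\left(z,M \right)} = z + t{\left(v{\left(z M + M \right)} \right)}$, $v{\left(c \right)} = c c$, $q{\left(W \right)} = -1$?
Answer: $2223733$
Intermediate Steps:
$v{\left(c \right)} = c^{2}$
$O{\left(z,M \right)} = -45 + z$ ($O{\left(z,M \right)} = z - 45 = -45 + z$)
$O{\left(q{\left(32 \right)},1639 \right)} + 2223779 = \left(-45 - 1\right) + 2223779 = -46 + 2223779 = 2223733$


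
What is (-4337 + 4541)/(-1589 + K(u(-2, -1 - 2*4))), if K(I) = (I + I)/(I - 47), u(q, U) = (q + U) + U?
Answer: -13668/106423 ≈ -0.12843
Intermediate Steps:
u(q, U) = q + 2*U (u(q, U) = (U + q) + U = q + 2*U)
K(I) = 2*I/(-47 + I) (K(I) = (2*I)/(-47 + I) = 2*I/(-47 + I))
(-4337 + 4541)/(-1589 + K(u(-2, -1 - 2*4))) = (-4337 + 4541)/(-1589 + 2*(-2 + 2*(-1 - 2*4))/(-47 + (-2 + 2*(-1 - 2*4)))) = 204/(-1589 + 2*(-2 + 2*(-1 - 8))/(-47 + (-2 + 2*(-1 - 8)))) = 204/(-1589 + 2*(-2 + 2*(-9))/(-47 + (-2 + 2*(-9)))) = 204/(-1589 + 2*(-2 - 18)/(-47 + (-2 - 18))) = 204/(-1589 + 2*(-20)/(-47 - 20)) = 204/(-1589 + 2*(-20)/(-67)) = 204/(-1589 + 2*(-20)*(-1/67)) = 204/(-1589 + 40/67) = 204/(-106423/67) = 204*(-67/106423) = -13668/106423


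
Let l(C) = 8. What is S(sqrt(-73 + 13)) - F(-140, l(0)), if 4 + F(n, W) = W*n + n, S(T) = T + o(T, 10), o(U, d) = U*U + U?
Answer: 1204 + 4*I*sqrt(15) ≈ 1204.0 + 15.492*I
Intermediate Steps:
o(U, d) = U + U**2 (o(U, d) = U**2 + U = U + U**2)
S(T) = T + T*(1 + T)
F(n, W) = -4 + n + W*n (F(n, W) = -4 + (W*n + n) = -4 + (n + W*n) = -4 + n + W*n)
S(sqrt(-73 + 13)) - F(-140, l(0)) = sqrt(-73 + 13)*(2 + sqrt(-73 + 13)) - (-4 - 140 + 8*(-140)) = sqrt(-60)*(2 + sqrt(-60)) - (-4 - 140 - 1120) = (2*I*sqrt(15))*(2 + 2*I*sqrt(15)) - 1*(-1264) = 2*I*sqrt(15)*(2 + 2*I*sqrt(15)) + 1264 = 1264 + 2*I*sqrt(15)*(2 + 2*I*sqrt(15))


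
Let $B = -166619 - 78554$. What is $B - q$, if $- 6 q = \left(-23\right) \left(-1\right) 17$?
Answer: $- \frac{1470647}{6} \approx -2.4511 \cdot 10^{5}$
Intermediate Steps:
$B = -245173$
$q = - \frac{391}{6}$ ($q = - \frac{\left(-23\right) \left(-1\right) 17}{6} = - \frac{23 \cdot 17}{6} = \left(- \frac{1}{6}\right) 391 = - \frac{391}{6} \approx -65.167$)
$B - q = -245173 - - \frac{391}{6} = -245173 + \frac{391}{6} = - \frac{1470647}{6}$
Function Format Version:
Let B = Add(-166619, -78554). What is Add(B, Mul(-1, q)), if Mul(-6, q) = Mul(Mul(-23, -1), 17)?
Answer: Rational(-1470647, 6) ≈ -2.4511e+5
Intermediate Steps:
B = -245173
q = Rational(-391, 6) (q = Mul(Rational(-1, 6), Mul(Mul(-23, -1), 17)) = Mul(Rational(-1, 6), Mul(23, 17)) = Mul(Rational(-1, 6), 391) = Rational(-391, 6) ≈ -65.167)
Add(B, Mul(-1, q)) = Add(-245173, Mul(-1, Rational(-391, 6))) = Add(-245173, Rational(391, 6)) = Rational(-1470647, 6)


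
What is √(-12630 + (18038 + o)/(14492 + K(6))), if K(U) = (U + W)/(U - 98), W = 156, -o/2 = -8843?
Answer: I*√5610290329716126/666551 ≈ 112.37*I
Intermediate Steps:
o = 17686 (o = -2*(-8843) = 17686)
K(U) = (156 + U)/(-98 + U) (K(U) = (U + 156)/(U - 98) = (156 + U)/(-98 + U))
√(-12630 + (18038 + o)/(14492 + K(6))) = √(-12630 + (18038 + 17686)/(14492 + (156 + 6)/(-98 + 6))) = √(-12630 + 35724/(14492 + 162/(-92))) = √(-12630 + 35724/(14492 - 1/92*162)) = √(-12630 + 35724/(14492 - 81/46)) = √(-12630 + 35724/(666551/46)) = √(-12630 + 35724*(46/666551)) = √(-12630 + 1643304/666551) = √(-8416895826/666551) = I*√5610290329716126/666551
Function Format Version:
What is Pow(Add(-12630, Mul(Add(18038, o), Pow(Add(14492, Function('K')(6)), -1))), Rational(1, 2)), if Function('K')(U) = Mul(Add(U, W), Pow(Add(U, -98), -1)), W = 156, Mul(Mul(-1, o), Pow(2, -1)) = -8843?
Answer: Mul(Rational(1, 666551), I, Pow(5610290329716126, Rational(1, 2))) ≈ Mul(112.37, I)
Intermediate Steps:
o = 17686 (o = Mul(-2, -8843) = 17686)
Function('K')(U) = Mul(Pow(Add(-98, U), -1), Add(156, U)) (Function('K')(U) = Mul(Add(U, 156), Pow(Add(U, -98), -1)) = Mul(Add(156, U), Pow(Add(-98, U), -1)) = Mul(Pow(Add(-98, U), -1), Add(156, U)))
Pow(Add(-12630, Mul(Add(18038, o), Pow(Add(14492, Function('K')(6)), -1))), Rational(1, 2)) = Pow(Add(-12630, Mul(Add(18038, 17686), Pow(Add(14492, Mul(Pow(Add(-98, 6), -1), Add(156, 6))), -1))), Rational(1, 2)) = Pow(Add(-12630, Mul(35724, Pow(Add(14492, Mul(Pow(-92, -1), 162)), -1))), Rational(1, 2)) = Pow(Add(-12630, Mul(35724, Pow(Add(14492, Mul(Rational(-1, 92), 162)), -1))), Rational(1, 2)) = Pow(Add(-12630, Mul(35724, Pow(Add(14492, Rational(-81, 46)), -1))), Rational(1, 2)) = Pow(Add(-12630, Mul(35724, Pow(Rational(666551, 46), -1))), Rational(1, 2)) = Pow(Add(-12630, Mul(35724, Rational(46, 666551))), Rational(1, 2)) = Pow(Add(-12630, Rational(1643304, 666551)), Rational(1, 2)) = Pow(Rational(-8416895826, 666551), Rational(1, 2)) = Mul(Rational(1, 666551), I, Pow(5610290329716126, Rational(1, 2)))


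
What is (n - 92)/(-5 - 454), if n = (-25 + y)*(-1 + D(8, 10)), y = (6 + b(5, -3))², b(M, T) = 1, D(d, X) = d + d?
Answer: -268/459 ≈ -0.58388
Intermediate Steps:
D(d, X) = 2*d
y = 49 (y = (6 + 1)² = 7² = 49)
n = 360 (n = (-25 + 49)*(-1 + 2*8) = 24*(-1 + 16) = 24*15 = 360)
(n - 92)/(-5 - 454) = (360 - 92)/(-5 - 454) = 268/(-459) = 268*(-1/459) = -268/459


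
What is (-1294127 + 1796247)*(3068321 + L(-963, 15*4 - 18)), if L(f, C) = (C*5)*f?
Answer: 1439121612920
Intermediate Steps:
L(f, C) = 5*C*f (L(f, C) = (5*C)*f = 5*C*f)
(-1294127 + 1796247)*(3068321 + L(-963, 15*4 - 18)) = (-1294127 + 1796247)*(3068321 + 5*(15*4 - 18)*(-963)) = 502120*(3068321 + 5*(60 - 18)*(-963)) = 502120*(3068321 + 5*42*(-963)) = 502120*(3068321 - 202230) = 502120*2866091 = 1439121612920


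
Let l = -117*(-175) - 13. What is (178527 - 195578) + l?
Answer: 3411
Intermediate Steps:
l = 20462 (l = 20475 - 13 = 20462)
(178527 - 195578) + l = (178527 - 195578) + 20462 = -17051 + 20462 = 3411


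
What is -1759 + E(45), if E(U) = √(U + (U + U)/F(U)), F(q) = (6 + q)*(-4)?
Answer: -1759 + √51510/34 ≈ -1752.3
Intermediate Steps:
F(q) = -24 - 4*q
E(U) = √(U + 2*U/(-24 - 4*U)) (E(U) = √(U + (U + U)/(-24 - 4*U)) = √(U + (2*U)/(-24 - 4*U)) = √(U + 2*U/(-24 - 4*U)))
-1759 + E(45) = -1759 + √2*√(45*(11 + 2*45)/(6 + 45))/2 = -1759 + √2*√(45*(11 + 90)/51)/2 = -1759 + √2*√(45*(1/51)*101)/2 = -1759 + √2*√(1515/17)/2 = -1759 + √2*(√25755/17)/2 = -1759 + √51510/34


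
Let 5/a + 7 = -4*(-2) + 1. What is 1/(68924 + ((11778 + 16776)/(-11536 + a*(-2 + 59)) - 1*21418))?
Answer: 22787/1082462114 ≈ 2.1051e-5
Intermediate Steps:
a = 5/2 (a = 5/(-7 + (-4*(-2) + 1)) = 5/(-7 + (8 + 1)) = 5/(-7 + 9) = 5/2 ≈ 2.5000)
1/(68924 + ((11778 + 16776)/(-11536 + a*(-2 + 59)) - 1*21418)) = 1/(68924 + ((11778 + 16776)/(-11536 + 5*(-2 + 59)/2) - 1*21418)) = 1/(68924 + (28554/(-11536 + (5/2)*57) - 21418)) = 1/(68924 + (28554/(-11536 + 285/2) - 21418)) = 1/(68924 + (28554/(-22787/2) - 21418)) = 1/(68924 + (28554*(-2/22787) - 21418)) = 1/(68924 + (-57108/22787 - 21418)) = 1/(68924 - 488109074/22787) = 1/(1082462114/22787) = 22787/1082462114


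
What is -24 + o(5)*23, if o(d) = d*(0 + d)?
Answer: 551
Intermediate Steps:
o(d) = d² (o(d) = d*d = d²)
-24 + o(5)*23 = -24 + 5²*23 = -24 + 25*23 = -24 + 575 = 551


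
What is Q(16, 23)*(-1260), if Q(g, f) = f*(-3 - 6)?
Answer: 260820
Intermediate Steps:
Q(g, f) = -9*f (Q(g, f) = f*(-9) = -9*f)
Q(16, 23)*(-1260) = -9*23*(-1260) = -207*(-1260) = 260820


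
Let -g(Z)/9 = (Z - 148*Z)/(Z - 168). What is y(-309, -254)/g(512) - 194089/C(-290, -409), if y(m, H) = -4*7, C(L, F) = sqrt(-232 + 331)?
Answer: -43/3024 - 194089*sqrt(11)/33 ≈ -19507.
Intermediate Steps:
C(L, F) = 3*sqrt(11) (C(L, F) = sqrt(99) = 3*sqrt(11))
y(m, H) = -28
g(Z) = 1323*Z/(-168 + Z) (g(Z) = -9*(Z - 148*Z)/(Z - 168) = -9*(-147*Z)/(-168 + Z) = -(-1323)*Z/(-168 + Z) = 1323*Z/(-168 + Z))
y(-309, -254)/g(512) - 194089/C(-290, -409) = -28/(1323*512/(-168 + 512)) - 194089*sqrt(11)/33 = -28/(1323*512/344) - 194089*sqrt(11)/33 = -28/(1323*512*(1/344)) - 194089*sqrt(11)/33 = -28/84672/43 - 194089*sqrt(11)/33 = -28*43/84672 - 194089*sqrt(11)/33 = -43/3024 - 194089*sqrt(11)/33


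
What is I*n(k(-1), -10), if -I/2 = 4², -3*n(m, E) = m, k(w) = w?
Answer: -32/3 ≈ -10.667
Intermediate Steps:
n(m, E) = -m/3
I = -32 (I = -2*4² = -2*16 = -32)
I*n(k(-1), -10) = -(-32)*(-1)/3 = -32*⅓ = -32/3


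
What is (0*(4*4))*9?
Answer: 0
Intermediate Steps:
(0*(4*4))*9 = (0*16)*9 = 0*9 = 0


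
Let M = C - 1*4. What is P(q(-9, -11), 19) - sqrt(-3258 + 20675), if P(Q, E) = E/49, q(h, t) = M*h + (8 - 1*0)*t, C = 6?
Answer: 19/49 - sqrt(17417) ≈ -131.59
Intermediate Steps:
M = 2 (M = 6 - 1*4 = 6 - 4 = 2)
q(h, t) = 2*h + 8*t (q(h, t) = 2*h + (8 - 1*0)*t = 2*h + (8 + 0)*t = 2*h + 8*t)
P(Q, E) = E/49 (P(Q, E) = E*(1/49) = E/49)
P(q(-9, -11), 19) - sqrt(-3258 + 20675) = (1/49)*19 - sqrt(-3258 + 20675) = 19/49 - sqrt(17417)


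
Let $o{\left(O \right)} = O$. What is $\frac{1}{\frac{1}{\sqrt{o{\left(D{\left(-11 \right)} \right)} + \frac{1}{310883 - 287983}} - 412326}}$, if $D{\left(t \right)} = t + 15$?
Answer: $-412326 + \frac{\sqrt{20976629}}{2290} \approx -4.1232 \cdot 10^{5}$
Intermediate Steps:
$D{\left(t \right)} = 15 + t$
$\frac{1}{\frac{1}{\sqrt{o{\left(D{\left(-11 \right)} \right)} + \frac{1}{310883 - 287983}} - 412326}} = \frac{1}{\frac{1}{\sqrt{\left(15 - 11\right) + \frac{1}{310883 - 287983}} - 412326}} = \frac{1}{\frac{1}{\sqrt{4 + \frac{1}{22900}} - 412326}} = \frac{1}{\frac{1}{\sqrt{\frac{91601}{22900}} - 412326}} = \frac{1}{\frac{1}{\frac{\sqrt{20976629}}{2290} - 412326}} = \frac{1}{\frac{1}{-412326 + \frac{\sqrt{20976629}}{2290}}} = -412326 + \frac{\sqrt{20976629}}{2290}$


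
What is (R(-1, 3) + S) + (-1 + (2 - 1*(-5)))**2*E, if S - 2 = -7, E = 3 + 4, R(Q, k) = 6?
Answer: 253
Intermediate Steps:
E = 7
S = -5 (S = 2 - 7 = -5)
(R(-1, 3) + S) + (-1 + (2 - 1*(-5)))**2*E = (6 - 5) + (-1 + (2 - 1*(-5)))**2*7 = 1 + (-1 + (2 + 5))**2*7 = 1 + (-1 + 7)**2*7 = 1 + 6**2*7 = 1 + 36*7 = 1 + 252 = 253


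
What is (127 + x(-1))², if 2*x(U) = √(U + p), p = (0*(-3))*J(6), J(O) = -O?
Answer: (254 + I)²/4 ≈ 16129.0 + 127.0*I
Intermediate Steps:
p = 0 (p = (0*(-3))*(-1*6) = 0*(-6) = 0)
x(U) = √U/2 (x(U) = √(U + 0)/2 = √U/2)
(127 + x(-1))² = (127 + √(-1)/2)² = (127 + I/2)²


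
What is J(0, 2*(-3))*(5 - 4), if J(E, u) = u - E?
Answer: -6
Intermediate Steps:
J(0, 2*(-3))*(5 - 4) = (2*(-3) - 1*0)*(5 - 4) = (-6 + 0)*1 = -6*1 = -6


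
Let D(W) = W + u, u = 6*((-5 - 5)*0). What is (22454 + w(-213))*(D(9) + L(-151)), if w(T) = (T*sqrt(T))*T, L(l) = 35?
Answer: 987976 + 1996236*I*sqrt(213) ≈ 9.8798e+5 + 2.9134e+7*I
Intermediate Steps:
u = 0 (u = 6*(-10*0) = 6*0 = 0)
D(W) = W (D(W) = W + 0 = W)
w(T) = T**(5/2) (w(T) = T**(3/2)*T = T**(5/2))
(22454 + w(-213))*(D(9) + L(-151)) = (22454 + (-213)**(5/2))*(9 + 35) = (22454 + 45369*I*sqrt(213))*44 = 987976 + 1996236*I*sqrt(213)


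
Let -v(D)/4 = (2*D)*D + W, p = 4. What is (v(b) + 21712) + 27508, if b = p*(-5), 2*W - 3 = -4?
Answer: 46022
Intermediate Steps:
W = -½ (W = 3/2 + (½)*(-4) = 3/2 - 2 = -½ ≈ -0.50000)
b = -20 (b = 4*(-5) = -20)
v(D) = 2 - 8*D² (v(D) = -4*((2*D)*D - ½) = -4*(2*D² - ½) = -4*(-½ + 2*D²) = 2 - 8*D²)
(v(b) + 21712) + 27508 = ((2 - 8*(-20)²) + 21712) + 27508 = ((2 - 8*400) + 21712) + 27508 = ((2 - 3200) + 21712) + 27508 = (-3198 + 21712) + 27508 = 18514 + 27508 = 46022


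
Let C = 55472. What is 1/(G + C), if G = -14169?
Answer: 1/41303 ≈ 2.4211e-5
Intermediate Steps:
1/(G + C) = 1/(-14169 + 55472) = 1/41303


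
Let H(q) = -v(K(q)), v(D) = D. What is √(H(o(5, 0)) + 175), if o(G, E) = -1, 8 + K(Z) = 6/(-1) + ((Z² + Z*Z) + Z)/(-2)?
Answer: √758/2 ≈ 13.766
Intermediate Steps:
K(Z) = -14 - Z² - Z/2 (K(Z) = -8 + (6/(-1) + ((Z² + Z*Z) + Z)/(-2)) = -8 + (6*(-1) + ((Z² + Z²) + Z)*(-½)) = -8 + (-6 + (2*Z² + Z)*(-½)) = -8 + (-6 + (Z + 2*Z²)*(-½)) = -8 + (-6 + (-Z² - Z/2)) = -8 + (-6 - Z² - Z/2) = -14 - Z² - Z/2)
H(q) = 14 + q² + q/2 (H(q) = -(-14 - q² - q/2) = 14 + q² + q/2)
√(H(o(5, 0)) + 175) = √((14 + (-1)² + (½)*(-1)) + 175) = √((14 + 1 - ½) + 175) = √(29/2 + 175) = √(379/2) = √758/2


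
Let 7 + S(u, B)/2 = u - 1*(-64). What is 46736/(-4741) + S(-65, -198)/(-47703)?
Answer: -2229371552/226159923 ≈ -9.8575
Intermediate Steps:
S(u, B) = 114 + 2*u (S(u, B) = -14 + 2*(u - 1*(-64)) = -14 + 2*(u + 64) = -14 + 2*(64 + u) = -14 + (128 + 2*u) = 114 + 2*u)
46736/(-4741) + S(-65, -198)/(-47703) = 46736/(-4741) + (114 + 2*(-65))/(-47703) = 46736*(-1/4741) + (114 - 130)*(-1/47703) = -46736/4741 - 16*(-1/47703) = -46736/4741 + 16/47703 = -2229371552/226159923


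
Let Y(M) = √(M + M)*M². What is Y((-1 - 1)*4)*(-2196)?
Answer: -562176*I ≈ -5.6218e+5*I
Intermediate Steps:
Y(M) = √2*M^(5/2) (Y(M) = √(2*M)*M² = (√2*√M)*M² = √2*M^(5/2))
Y((-1 - 1)*4)*(-2196) = (√2*((-1 - 1)*4)^(5/2))*(-2196) = (√2*(-2*4)^(5/2))*(-2196) = (√2*(-8)^(5/2))*(-2196) = (√2*(128*I*√2))*(-2196) = (256*I)*(-2196) = -562176*I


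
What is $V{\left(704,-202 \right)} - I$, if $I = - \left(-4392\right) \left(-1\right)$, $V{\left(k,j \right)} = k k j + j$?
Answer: $-100110242$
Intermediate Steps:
$V{\left(k,j \right)} = j + j k^{2}$ ($V{\left(k,j \right)} = k^{2} j + j = j k^{2} + j = j + j k^{2}$)
$I = -4392$ ($I = \left(-1\right) 4392 = -4392$)
$V{\left(704,-202 \right)} - I = - 202 \left(1 + 704^{2}\right) - -4392 = - 202 \left(1 + 495616\right) + 4392 = \left(-202\right) 495617 + 4392 = -100114634 + 4392 = -100110242$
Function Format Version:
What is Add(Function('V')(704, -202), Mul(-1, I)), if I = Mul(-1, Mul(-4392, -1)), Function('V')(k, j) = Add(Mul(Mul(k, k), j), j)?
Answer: -100110242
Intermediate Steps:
Function('V')(k, j) = Add(j, Mul(j, Pow(k, 2))) (Function('V')(k, j) = Add(Mul(Pow(k, 2), j), j) = Add(Mul(j, Pow(k, 2)), j) = Add(j, Mul(j, Pow(k, 2))))
I = -4392 (I = Mul(-1, 4392) = -4392)
Add(Function('V')(704, -202), Mul(-1, I)) = Add(Mul(-202, Add(1, Pow(704, 2))), Mul(-1, -4392)) = Add(Mul(-202, Add(1, 495616)), 4392) = Add(Mul(-202, 495617), 4392) = Add(-100114634, 4392) = -100110242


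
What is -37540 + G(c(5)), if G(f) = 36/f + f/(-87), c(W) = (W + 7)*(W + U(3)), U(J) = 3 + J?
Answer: -11975657/319 ≈ -37541.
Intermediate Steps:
c(W) = (6 + W)*(7 + W) (c(W) = (W + 7)*(W + (3 + 3)) = (7 + W)*(W + 6) = (7 + W)*(6 + W) = (6 + W)*(7 + W))
G(f) = 36/f - f/87 (G(f) = 36/f + f*(-1/87) = 36/f - f/87)
-37540 + G(c(5)) = -37540 + (36/(42 + 5**2 + 13*5) - (42 + 5**2 + 13*5)/87) = -37540 + (36/(42 + 25 + 65) - (42 + 25 + 65)/87) = -37540 + (36/132 - 1/87*132) = -37540 + (36*(1/132) - 44/29) = -37540 + (3/11 - 44/29) = -37540 - 397/319 = -11975657/319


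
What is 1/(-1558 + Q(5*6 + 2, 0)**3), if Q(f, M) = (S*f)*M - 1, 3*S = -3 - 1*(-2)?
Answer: -1/1559 ≈ -0.00064144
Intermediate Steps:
S = -1/3 (S = (-3 - 1*(-2))/3 = (-3 + 2)/3 = (1/3)*(-1) = -1/3 ≈ -0.33333)
Q(f, M) = -1 - M*f/3 (Q(f, M) = (-f/3)*M - 1 = -M*f/3 - 1 = -1 - M*f/3)
1/(-1558 + Q(5*6 + 2, 0)**3) = 1/(-1558 + (-1 - 1/3*0*(5*6 + 2))**3) = 1/(-1558 + (-1 - 1/3*0*(30 + 2))**3) = 1/(-1558 + (-1 - 1/3*0*32)**3) = 1/(-1558 + (-1 + 0)**3) = 1/(-1558 + (-1)**3) = 1/(-1558 - 1) = 1/(-1559) = -1/1559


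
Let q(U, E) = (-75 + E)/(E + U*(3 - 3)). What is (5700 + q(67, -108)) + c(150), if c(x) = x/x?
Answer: 205297/36 ≈ 5702.7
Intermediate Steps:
c(x) = 1
q(U, E) = (-75 + E)/E (q(U, E) = (-75 + E)/(E + U*0) = (-75 + E)/(E + 0) = (-75 + E)/E)
(5700 + q(67, -108)) + c(150) = (5700 + (-75 - 108)/(-108)) + 1 = (5700 - 1/108*(-183)) + 1 = (5700 + 61/36) + 1 = 205261/36 + 1 = 205297/36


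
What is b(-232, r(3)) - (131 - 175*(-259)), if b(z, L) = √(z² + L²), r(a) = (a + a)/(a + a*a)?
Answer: -45456 + √215297/2 ≈ -45224.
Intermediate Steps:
r(a) = 2*a/(a + a²) (r(a) = (2*a)/(a + a²) = 2*a/(a + a²))
b(z, L) = √(L² + z²)
b(-232, r(3)) - (131 - 175*(-259)) = √((2/(1 + 3))² + (-232)²) - (131 - 175*(-259)) = √((2/4)² + 53824) - (131 + 45325) = √((2*(¼))² + 53824) - 1*45456 = √((½)² + 53824) - 45456 = √(¼ + 53824) - 45456 = √(215297/4) - 45456 = √215297/2 - 45456 = -45456 + √215297/2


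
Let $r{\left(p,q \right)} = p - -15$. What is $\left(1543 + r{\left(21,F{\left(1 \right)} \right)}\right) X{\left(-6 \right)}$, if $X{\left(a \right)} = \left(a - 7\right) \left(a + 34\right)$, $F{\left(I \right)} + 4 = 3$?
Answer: $-574756$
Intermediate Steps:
$F{\left(I \right)} = -1$ ($F{\left(I \right)} = -4 + 3 = -1$)
$X{\left(a \right)} = \left(-7 + a\right) \left(34 + a\right)$
$r{\left(p,q \right)} = 15 + p$ ($r{\left(p,q \right)} = p + 15 = 15 + p$)
$\left(1543 + r{\left(21,F{\left(1 \right)} \right)}\right) X{\left(-6 \right)} = \left(1543 + \left(15 + 21\right)\right) \left(-238 + \left(-6\right)^{2} + 27 \left(-6\right)\right) = \left(1543 + 36\right) \left(-238 + 36 - 162\right) = 1579 \left(-364\right) = -574756$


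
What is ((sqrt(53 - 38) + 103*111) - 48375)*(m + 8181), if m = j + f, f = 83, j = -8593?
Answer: 12153918 - 329*sqrt(15) ≈ 1.2153e+7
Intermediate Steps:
m = -8510 (m = -8593 + 83 = -8510)
((sqrt(53 - 38) + 103*111) - 48375)*(m + 8181) = ((sqrt(53 - 38) + 103*111) - 48375)*(-8510 + 8181) = ((sqrt(15) + 11433) - 48375)*(-329) = ((11433 + sqrt(15)) - 48375)*(-329) = (-36942 + sqrt(15))*(-329) = 12153918 - 329*sqrt(15)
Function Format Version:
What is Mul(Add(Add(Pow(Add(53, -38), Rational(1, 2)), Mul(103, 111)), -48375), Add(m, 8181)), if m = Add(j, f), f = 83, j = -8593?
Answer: Add(12153918, Mul(-329, Pow(15, Rational(1, 2)))) ≈ 1.2153e+7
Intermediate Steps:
m = -8510 (m = Add(-8593, 83) = -8510)
Mul(Add(Add(Pow(Add(53, -38), Rational(1, 2)), Mul(103, 111)), -48375), Add(m, 8181)) = Mul(Add(Add(Pow(Add(53, -38), Rational(1, 2)), Mul(103, 111)), -48375), Add(-8510, 8181)) = Mul(Add(Add(Pow(15, Rational(1, 2)), 11433), -48375), -329) = Mul(Add(Add(11433, Pow(15, Rational(1, 2))), -48375), -329) = Mul(Add(-36942, Pow(15, Rational(1, 2))), -329) = Add(12153918, Mul(-329, Pow(15, Rational(1, 2))))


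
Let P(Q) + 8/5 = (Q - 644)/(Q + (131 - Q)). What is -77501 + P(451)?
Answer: -50765168/655 ≈ -77504.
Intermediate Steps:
P(Q) = -4268/655 + Q/131 (P(Q) = -8/5 + (Q - 644)/(Q + (131 - Q)) = -8/5 + (-644 + Q)/131 = -8/5 + (-644 + Q)*(1/131) = -8/5 + (-644/131 + Q/131) = -4268/655 + Q/131)
-77501 + P(451) = -77501 + (-4268/655 + (1/131)*451) = -77501 + (-4268/655 + 451/131) = -77501 - 2013/655 = -50765168/655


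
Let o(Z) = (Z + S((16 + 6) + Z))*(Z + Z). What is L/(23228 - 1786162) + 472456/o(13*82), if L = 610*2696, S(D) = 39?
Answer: -22363561586/30538424215 ≈ -0.73231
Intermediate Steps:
L = 1644560
o(Z) = 2*Z*(39 + Z) (o(Z) = (Z + 39)*(Z + Z) = (39 + Z)*(2*Z) = 2*Z*(39 + Z))
L/(23228 - 1786162) + 472456/o(13*82) = 1644560/(23228 - 1786162) + 472456/((2*(13*82)*(39 + 13*82))) = 1644560/(-1762934) + 472456/((2*1066*(39 + 1066))) = 1644560*(-1/1762934) + 472456/((2*1066*1105)) = -822280/881467 + 472456/2355860 = -822280/881467 + 472456*(1/2355860) = -822280/881467 + 118114/588965 = -22363561586/30538424215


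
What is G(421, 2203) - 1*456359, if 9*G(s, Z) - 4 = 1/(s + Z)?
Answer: -3592454549/7872 ≈ -4.5636e+5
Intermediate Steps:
G(s, Z) = 4/9 + 1/(9*(Z + s)) (G(s, Z) = 4/9 + 1/(9*(s + Z)) = 4/9 + 1/(9*(Z + s)))
G(421, 2203) - 1*456359 = (1 + 4*2203 + 4*421)/(9*(2203 + 421)) - 1*456359 = (⅑)*(1 + 8812 + 1684)/2624 - 456359 = (⅑)*(1/2624)*10497 - 456359 = 3499/7872 - 456359 = -3592454549/7872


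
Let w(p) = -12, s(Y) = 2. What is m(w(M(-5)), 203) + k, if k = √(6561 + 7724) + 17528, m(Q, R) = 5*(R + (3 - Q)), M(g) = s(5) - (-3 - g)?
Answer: 18618 + √14285 ≈ 18738.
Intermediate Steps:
M(g) = 5 + g (M(g) = 2 - (-3 - g) = 2 + (3 + g) = 5 + g)
m(Q, R) = 15 - 5*Q + 5*R (m(Q, R) = 5*(3 + R - Q) = 15 - 5*Q + 5*R)
k = 17528 + √14285 (k = √14285 + 17528 = 17528 + √14285 ≈ 17648.)
m(w(M(-5)), 203) + k = (15 - 5*(-12) + 5*203) + (17528 + √14285) = (15 + 60 + 1015) + (17528 + √14285) = 1090 + (17528 + √14285) = 18618 + √14285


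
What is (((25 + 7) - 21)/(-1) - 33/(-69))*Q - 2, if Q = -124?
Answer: 29962/23 ≈ 1302.7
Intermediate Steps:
(((25 + 7) - 21)/(-1) - 33/(-69))*Q - 2 = (((25 + 7) - 21)/(-1) - 33/(-69))*(-124) - 2 = ((32 - 21)*(-1) - 33*(-1/69))*(-124) - 2 = (11*(-1) + 11/23)*(-124) - 2 = (-11 + 11/23)*(-124) - 2 = -242/23*(-124) - 2 = 30008/23 - 2 = 29962/23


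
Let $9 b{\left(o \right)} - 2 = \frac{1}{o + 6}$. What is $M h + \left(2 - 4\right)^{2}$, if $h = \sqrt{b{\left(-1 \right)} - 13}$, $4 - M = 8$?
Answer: $4 - \frac{4 i \sqrt{2870}}{15} \approx 4.0 - 14.286 i$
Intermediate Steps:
$M = -4$ ($M = 4 - 8 = -4$)
$b{\left(o \right)} = \frac{2}{9} + \frac{1}{9 \left(6 + o\right)}$ ($b{\left(o \right)} = \frac{2}{9} + \frac{1}{9 \left(o + 6\right)} = \frac{2}{9} + \frac{1}{9 \left(6 + o\right)}$)
$h = \frac{i \sqrt{2870}}{15}$ ($h = \sqrt{\frac{13 + 2 \left(-1\right)}{9 \left(6 - 1\right)} - 13} = \sqrt{\frac{13 - 2}{9 \cdot 5} - 13} = \sqrt{\frac{1}{9} \cdot \frac{1}{5} \cdot 11 - 13} = \sqrt{\frac{11}{45} - 13} = \sqrt{- \frac{574}{45}} = \frac{i \sqrt{2870}}{15} \approx 3.5715 i$)
$M h + \left(2 - 4\right)^{2} = - 4 \frac{i \sqrt{2870}}{15} + \left(2 - 4\right)^{2} = - \frac{4 i \sqrt{2870}}{15} + \left(-2\right)^{2} = - \frac{4 i \sqrt{2870}}{15} + 4 = 4 - \frac{4 i \sqrt{2870}}{15}$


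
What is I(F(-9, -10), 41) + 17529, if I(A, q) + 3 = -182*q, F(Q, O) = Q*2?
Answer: 10064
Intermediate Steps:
F(Q, O) = 2*Q
I(A, q) = -3 - 182*q
I(F(-9, -10), 41) + 17529 = (-3 - 182*41) + 17529 = (-3 - 7462) + 17529 = -7465 + 17529 = 10064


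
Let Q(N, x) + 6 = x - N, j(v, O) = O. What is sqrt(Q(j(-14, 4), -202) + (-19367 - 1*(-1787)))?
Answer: 8*I*sqrt(278) ≈ 133.39*I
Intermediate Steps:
Q(N, x) = -6 + x - N (Q(N, x) = -6 + (x - N) = -6 + x - N)
sqrt(Q(j(-14, 4), -202) + (-19367 - 1*(-1787))) = sqrt((-6 - 202 - 1*4) + (-19367 - 1*(-1787))) = sqrt((-6 - 202 - 4) + (-19367 + 1787)) = sqrt(-212 - 17580) = sqrt(-17792) = 8*I*sqrt(278)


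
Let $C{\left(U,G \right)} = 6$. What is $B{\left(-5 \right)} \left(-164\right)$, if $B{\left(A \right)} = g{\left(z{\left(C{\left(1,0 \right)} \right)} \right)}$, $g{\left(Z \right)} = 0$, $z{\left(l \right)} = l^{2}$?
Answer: $0$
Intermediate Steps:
$B{\left(A \right)} = 0$
$B{\left(-5 \right)} \left(-164\right) = 0 \left(-164\right) = 0$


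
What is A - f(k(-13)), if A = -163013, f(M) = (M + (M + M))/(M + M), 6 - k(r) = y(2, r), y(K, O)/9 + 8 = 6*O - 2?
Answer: -326029/2 ≈ -1.6301e+5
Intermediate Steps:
y(K, O) = -90 + 54*O (y(K, O) = -72 + 9*(6*O - 2) = -72 + 9*(-2 + 6*O) = -72 + (-18 + 54*O) = -90 + 54*O)
k(r) = 96 - 54*r (k(r) = 6 - (-90 + 54*r) = 6 + (90 - 54*r) = 96 - 54*r)
f(M) = 3/2 (f(M) = (M + 2*M)/((2*M)) = (3*M)*(1/(2*M)) = 3/2)
A - f(k(-13)) = -163013 - 1*3/2 = -163013 - 3/2 = -326029/2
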